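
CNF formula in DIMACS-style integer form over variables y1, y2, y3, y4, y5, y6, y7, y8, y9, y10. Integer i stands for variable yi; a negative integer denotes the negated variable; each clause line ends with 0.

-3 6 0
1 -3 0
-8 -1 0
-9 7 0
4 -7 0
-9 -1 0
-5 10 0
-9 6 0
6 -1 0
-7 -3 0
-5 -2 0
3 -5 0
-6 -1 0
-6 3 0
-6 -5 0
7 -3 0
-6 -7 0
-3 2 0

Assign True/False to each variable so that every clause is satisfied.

y1=F, y2=T, y3=F, y4=F, y5=F, y6=F, y7=F, y8=F, y9=F, y10=F

y5 occurs only negated in the remaining clauses — set y5 = False.
y8 occurs only negated in the remaining clauses — set y8 = False.
Try y1 = False.
  then y3 is forced to False.
  then y6 is forced to False.
  then y9 is forced to False.
Try y4 = False.
  then y7 is forced to False.
y2, y10 are now unconstrained; take y2 = True, y10 = False.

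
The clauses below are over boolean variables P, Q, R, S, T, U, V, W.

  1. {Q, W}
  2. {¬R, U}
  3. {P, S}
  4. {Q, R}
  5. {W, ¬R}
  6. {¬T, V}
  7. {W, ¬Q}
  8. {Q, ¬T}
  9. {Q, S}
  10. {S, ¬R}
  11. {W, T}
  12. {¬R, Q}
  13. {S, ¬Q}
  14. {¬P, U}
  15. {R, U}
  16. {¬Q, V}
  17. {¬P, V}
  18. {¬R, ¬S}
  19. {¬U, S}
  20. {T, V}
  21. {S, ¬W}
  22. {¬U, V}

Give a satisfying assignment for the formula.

P=1, Q=1, R=0, S=1, T=1, U=1, V=1, W=1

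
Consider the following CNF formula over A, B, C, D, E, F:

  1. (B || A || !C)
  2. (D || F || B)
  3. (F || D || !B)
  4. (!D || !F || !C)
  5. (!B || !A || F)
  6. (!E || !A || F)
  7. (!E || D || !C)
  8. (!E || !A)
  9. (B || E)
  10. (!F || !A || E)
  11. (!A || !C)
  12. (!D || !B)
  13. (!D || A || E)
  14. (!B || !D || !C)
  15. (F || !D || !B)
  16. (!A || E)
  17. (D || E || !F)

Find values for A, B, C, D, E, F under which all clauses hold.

A=False, B=False, C=False, D=True, E=True, F=True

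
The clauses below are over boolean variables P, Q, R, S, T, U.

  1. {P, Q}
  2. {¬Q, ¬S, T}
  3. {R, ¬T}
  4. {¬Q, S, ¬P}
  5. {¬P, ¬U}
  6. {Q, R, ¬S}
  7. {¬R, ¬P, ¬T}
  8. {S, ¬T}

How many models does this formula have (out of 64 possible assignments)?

9

Split on P, then Q.
  P=T, Q=T: a clause becomes empty — 0.
  P=T, Q=F: remaining (R,S,T,U) ∈ {(F,F,F,F); (T,F,F,F); (T,T,F,F)} — 3.
  P=F, Q=T: U free; 3 ways for (R,S,T) × 2^1 = 6.
  P=F, Q=F: a clause becomes empty — 0.
Total: 0 + 3 + 6 + 0 = 9.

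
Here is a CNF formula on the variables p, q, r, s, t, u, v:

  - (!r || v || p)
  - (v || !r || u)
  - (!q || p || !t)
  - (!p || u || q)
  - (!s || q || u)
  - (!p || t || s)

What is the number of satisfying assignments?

Case analysis on p and q:
  p=1, q=1: 21 of the 32 assignments to (r,s,t,u,v) work.
  p=1, q=0: r, v free; 3 ways for (s,t,u) × 2^2 = 12.
  p=0, q=1: s, u free; 3 ways for (r,t,v) × 2^2 = 12.
  p=0, q=0: t free; 9 ways for (r,s,u,v) × 2^1 = 18.
Total: 21 + 12 + 12 + 18 = 63.

63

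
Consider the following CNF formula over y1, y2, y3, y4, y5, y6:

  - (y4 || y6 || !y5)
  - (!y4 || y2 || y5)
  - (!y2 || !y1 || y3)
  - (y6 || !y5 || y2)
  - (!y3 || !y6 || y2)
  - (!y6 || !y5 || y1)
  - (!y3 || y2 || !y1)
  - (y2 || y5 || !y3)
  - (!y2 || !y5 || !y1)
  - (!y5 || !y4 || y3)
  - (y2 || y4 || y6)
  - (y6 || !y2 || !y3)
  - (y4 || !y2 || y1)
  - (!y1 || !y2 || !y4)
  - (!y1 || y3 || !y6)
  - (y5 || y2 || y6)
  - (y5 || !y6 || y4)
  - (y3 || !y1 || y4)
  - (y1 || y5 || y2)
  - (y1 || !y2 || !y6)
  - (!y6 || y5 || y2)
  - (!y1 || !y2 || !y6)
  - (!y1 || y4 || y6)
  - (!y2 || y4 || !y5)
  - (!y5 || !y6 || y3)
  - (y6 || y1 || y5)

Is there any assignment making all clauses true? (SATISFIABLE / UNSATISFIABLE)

UNSATISFIABLE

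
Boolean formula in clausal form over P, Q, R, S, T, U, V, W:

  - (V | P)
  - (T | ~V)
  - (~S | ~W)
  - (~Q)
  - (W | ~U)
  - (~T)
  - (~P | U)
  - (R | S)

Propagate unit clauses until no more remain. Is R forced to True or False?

True

Unit clause (~Q) sets Q = False.
(~T) stands alone — T = False.
(~V | T): since T = False, the clause reduces to (~V). V = False.
From (P | V) and V = False: P = True.
(~P | U): since P = True, the clause reduces to (U). U = True.
(~U | W) with U = True leaves only W, so W = True.
In (~S | ~W), ~W is now false; ~S must hold, so S = False.
(S | R): since S = False, the clause reduces to (R). R = True.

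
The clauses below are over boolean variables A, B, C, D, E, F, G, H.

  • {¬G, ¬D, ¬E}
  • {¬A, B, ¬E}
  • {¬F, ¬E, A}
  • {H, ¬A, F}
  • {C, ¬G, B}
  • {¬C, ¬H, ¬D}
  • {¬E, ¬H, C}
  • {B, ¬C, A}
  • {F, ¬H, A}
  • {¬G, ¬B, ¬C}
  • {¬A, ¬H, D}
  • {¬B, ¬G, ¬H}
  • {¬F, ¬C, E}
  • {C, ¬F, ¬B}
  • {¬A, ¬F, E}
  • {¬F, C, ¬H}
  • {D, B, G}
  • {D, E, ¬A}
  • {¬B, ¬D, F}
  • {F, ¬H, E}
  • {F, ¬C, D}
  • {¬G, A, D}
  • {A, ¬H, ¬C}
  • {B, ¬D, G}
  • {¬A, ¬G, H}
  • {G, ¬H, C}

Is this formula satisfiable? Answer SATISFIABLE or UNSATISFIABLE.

SATISFIABLE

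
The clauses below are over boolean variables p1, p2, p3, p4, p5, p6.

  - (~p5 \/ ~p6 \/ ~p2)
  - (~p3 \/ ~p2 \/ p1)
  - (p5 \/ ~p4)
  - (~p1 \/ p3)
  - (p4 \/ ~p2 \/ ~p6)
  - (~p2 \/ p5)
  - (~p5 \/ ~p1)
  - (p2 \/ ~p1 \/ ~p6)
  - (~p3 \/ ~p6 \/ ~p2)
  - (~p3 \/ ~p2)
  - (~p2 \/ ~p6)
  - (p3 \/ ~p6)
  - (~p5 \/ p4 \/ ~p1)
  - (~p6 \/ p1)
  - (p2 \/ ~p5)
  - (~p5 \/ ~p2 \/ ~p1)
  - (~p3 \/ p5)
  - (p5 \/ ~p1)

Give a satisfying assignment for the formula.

p6 occurs only negated in the remaining clauses — set p6 = False.
Try p1 = False.
For the remaining variables, p2 = True, p3 = False, p4 = True, p5 = True works.

p1=False, p2=True, p3=False, p4=True, p5=True, p6=False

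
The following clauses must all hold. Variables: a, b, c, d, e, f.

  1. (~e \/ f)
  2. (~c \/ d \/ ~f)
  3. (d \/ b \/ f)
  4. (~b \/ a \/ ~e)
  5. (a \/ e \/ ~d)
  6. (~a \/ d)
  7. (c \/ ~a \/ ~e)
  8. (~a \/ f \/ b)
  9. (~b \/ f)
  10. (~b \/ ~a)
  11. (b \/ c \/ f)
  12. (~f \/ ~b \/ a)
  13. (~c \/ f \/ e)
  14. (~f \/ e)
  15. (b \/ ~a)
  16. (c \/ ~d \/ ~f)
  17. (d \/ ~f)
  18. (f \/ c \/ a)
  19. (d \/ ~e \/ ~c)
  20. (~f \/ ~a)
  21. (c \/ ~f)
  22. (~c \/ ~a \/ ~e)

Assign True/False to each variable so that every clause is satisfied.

a=False, b=False, c=True, d=True, e=True, f=True

Branch on a: take a = False.
Try b = False.
Branch on c: take c = True.
The remaining clauses are satisfied by d = True, e = True, f = True.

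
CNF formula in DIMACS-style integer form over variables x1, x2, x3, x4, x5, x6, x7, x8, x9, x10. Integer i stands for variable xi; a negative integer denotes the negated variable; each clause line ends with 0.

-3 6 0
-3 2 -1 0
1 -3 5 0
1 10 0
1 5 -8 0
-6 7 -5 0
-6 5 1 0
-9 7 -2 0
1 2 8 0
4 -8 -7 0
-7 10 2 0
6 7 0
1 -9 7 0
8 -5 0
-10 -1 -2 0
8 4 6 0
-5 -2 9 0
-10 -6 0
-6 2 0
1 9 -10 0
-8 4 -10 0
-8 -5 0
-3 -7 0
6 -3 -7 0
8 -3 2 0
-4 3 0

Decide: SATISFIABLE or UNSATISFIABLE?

SATISFIABLE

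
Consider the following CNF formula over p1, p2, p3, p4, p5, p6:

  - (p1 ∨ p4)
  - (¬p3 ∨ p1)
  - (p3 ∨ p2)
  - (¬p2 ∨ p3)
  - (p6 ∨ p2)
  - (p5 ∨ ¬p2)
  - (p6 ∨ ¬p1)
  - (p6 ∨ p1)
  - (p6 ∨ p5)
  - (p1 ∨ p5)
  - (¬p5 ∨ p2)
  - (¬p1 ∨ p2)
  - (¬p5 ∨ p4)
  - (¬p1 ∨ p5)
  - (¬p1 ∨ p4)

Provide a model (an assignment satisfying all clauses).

p1=True, p2=True, p3=True, p4=True, p5=True, p6=True

Pure literal: p4 appears only positively; assign p4 = True.
p6 occurs only positively in the remaining clauses — set p6 = True.
Branch on p1: take p1 = True.
  then p2 is forced to True.
  then p3 is forced to True.
  then p5 is forced to True.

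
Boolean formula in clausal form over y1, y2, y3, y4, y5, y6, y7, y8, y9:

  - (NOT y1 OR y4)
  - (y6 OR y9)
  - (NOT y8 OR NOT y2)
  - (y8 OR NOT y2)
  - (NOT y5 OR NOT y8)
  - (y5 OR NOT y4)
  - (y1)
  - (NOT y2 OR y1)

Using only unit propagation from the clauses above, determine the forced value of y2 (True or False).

False

(y1) stands alone — y1 = True.
(NOT y1 OR y4): since y1 = True, the clause reduces to (y4). y4 = True.
In (y5 OR NOT y4), NOT y4 is now false; y5 must hold, so y5 = True.
From (NOT y8 OR NOT y5) and y5 = True: y8 = False.
From (NOT y2 OR y8) and y8 = False: y2 = False.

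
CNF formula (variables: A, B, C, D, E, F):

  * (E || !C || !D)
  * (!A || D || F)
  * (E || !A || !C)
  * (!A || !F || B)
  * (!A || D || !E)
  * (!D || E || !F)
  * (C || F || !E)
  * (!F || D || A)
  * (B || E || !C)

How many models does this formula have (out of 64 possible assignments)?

20

Case analysis on E and A:
  E=T, A=T: remaining (B,C,D,F) ∈ {(F,T,T,F); (T,F,T,T); (T,T,T,F); (T,T,T,T)} — 4.
  E=T, A=F: B free; 4 ways for (C,D,F) × 2^1 = 8.
  E=F, A=T: remaining (B,C,D,F) ∈ {(F,F,T,F); (T,F,F,T); (T,F,T,F)} — 3.
  E=F, A=F: 5 of the 16 assignments to (B,C,D,F) work.
Total: 4 + 8 + 3 + 5 = 20.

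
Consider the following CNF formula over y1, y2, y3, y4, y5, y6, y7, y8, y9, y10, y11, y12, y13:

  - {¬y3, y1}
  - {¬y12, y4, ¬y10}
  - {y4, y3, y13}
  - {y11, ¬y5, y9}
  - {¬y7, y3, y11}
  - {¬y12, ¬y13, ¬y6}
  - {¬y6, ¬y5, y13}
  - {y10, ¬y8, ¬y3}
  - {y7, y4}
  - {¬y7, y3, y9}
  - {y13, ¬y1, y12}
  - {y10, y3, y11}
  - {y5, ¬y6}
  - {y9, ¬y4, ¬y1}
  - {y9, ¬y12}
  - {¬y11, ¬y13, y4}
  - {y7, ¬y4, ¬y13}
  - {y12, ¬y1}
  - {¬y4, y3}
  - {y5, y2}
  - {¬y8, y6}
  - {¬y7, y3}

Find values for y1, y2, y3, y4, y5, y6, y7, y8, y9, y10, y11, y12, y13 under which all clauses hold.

y1=True, y2=True, y3=True, y4=True, y5=False, y6=False, y7=False, y8=False, y9=True, y10=True, y11=False, y12=True, y13=False

y2 occurs only positively in the remaining clauses — set y2 = True.
y8 occurs only negated in the remaining clauses — set y8 = False.
Try y1 = True.
  then y12 is forced to True.
  then y9 is forced to True.
Set y3 = True and propagate.
For the remaining variables, y4 = True, y5 = False, y6 = False, y7 = False, y10 = True, y11 = False, y13 = False works.
Every clause has at least one true literal under this assignment.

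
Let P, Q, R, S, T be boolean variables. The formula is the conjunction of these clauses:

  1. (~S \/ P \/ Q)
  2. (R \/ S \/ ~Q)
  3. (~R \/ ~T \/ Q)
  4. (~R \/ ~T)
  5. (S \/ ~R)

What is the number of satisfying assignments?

Case analysis on R and Q:
  R=T, Q=T: remaining (P,S,T) ∈ {(F,T,F); (T,T,F)} — 2.
  R=T, Q=F: remaining (P,S,T) ∈ {(T,T,F)} — 1.
  R=F, Q=T: remaining (P,S,T) ∈ {(F,T,F); (F,T,T); (T,T,F); (T,T,T)} — 4.
  R=F, Q=F: T free; 3 ways for (P,S) × 2^1 = 6.
Total: 2 + 1 + 4 + 6 = 13.

13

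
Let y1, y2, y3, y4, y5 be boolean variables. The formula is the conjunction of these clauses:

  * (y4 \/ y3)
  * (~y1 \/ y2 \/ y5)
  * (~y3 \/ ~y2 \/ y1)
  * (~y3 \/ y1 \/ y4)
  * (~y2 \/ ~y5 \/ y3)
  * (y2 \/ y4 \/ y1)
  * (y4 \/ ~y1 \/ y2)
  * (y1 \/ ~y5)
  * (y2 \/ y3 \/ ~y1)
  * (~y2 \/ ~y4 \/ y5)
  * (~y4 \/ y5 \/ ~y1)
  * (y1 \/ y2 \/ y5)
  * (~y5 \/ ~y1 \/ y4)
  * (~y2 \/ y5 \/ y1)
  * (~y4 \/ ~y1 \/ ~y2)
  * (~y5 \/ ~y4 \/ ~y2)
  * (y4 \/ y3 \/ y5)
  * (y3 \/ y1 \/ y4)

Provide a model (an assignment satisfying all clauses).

y1=True, y2=True, y3=True, y4=False, y5=False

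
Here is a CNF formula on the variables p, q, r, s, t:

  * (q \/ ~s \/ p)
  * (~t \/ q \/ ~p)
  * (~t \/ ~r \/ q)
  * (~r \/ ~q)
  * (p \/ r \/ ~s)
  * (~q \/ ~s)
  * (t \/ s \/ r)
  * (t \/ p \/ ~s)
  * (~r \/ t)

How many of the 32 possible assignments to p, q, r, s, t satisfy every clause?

Satisfying assignments:
  p=0 q=0 r=0 s=0 t=1
  p=0 q=1 r=0 s=0 t=1
  p=1 q=0 r=0 s=1 t=0
  p=1 q=1 r=0 s=0 t=1
That's 4 in total.

4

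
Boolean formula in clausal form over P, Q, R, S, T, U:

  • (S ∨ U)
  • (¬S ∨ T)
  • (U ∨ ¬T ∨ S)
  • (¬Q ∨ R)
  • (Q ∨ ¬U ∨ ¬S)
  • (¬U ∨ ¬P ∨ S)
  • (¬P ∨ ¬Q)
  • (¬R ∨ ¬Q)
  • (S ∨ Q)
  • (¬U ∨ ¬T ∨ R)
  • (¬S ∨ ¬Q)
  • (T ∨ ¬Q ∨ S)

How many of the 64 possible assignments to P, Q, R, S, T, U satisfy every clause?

4

Satisfying assignments:
  P=F Q=F R=F S=T T=T U=F
  P=F Q=F R=T S=T T=T U=F
  P=T Q=F R=F S=T T=T U=F
  P=T Q=F R=T S=T T=T U=F
That's 4 in total.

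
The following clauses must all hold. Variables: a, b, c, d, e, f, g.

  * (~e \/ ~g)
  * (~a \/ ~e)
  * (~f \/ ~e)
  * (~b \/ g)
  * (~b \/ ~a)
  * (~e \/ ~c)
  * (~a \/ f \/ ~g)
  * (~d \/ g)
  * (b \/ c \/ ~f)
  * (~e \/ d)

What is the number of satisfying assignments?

Case analysis on e and g:
  e=1, g=1: a clause becomes empty — 0.
  e=1, g=0: a clause becomes empty — 0.
  e=0, g=1: d free; 8 ways for (a,b,c,f) × 2^1 = 16.
  e=0, g=0: a free; 3 ways for (b,c,d,f) × 2^1 = 6.
Total: 0 + 0 + 16 + 6 = 22.

22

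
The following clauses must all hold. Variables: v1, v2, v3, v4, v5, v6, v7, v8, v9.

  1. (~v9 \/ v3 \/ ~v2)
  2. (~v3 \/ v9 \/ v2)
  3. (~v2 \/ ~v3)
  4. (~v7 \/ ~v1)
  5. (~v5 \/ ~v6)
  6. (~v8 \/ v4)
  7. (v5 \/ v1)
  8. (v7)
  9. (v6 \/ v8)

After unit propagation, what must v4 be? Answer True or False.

(v7) stands alone — v7 = True.
(~v1 \/ ~v7): since v7 = True, the clause reduces to (~v1). v1 = False.
(v1 \/ v5) with v1 = False leaves only v5, so v5 = True.
In (~v5 \/ ~v6), ~v5 is now false; ~v6 must hold, so v6 = False.
In (v8 \/ v6), v6 is now false; v8 must hold, so v8 = True.
From (~v8 \/ v4) and v8 = True: v4 = True.

True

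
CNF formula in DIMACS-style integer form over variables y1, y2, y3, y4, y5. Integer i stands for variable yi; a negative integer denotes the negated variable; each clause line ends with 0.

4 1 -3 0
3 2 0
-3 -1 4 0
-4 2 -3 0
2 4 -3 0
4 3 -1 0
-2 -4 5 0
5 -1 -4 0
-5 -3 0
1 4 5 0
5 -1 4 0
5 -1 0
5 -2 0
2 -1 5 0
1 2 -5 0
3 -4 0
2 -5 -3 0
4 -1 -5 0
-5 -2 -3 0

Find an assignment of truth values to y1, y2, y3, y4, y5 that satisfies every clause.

y1=F, y2=T, y3=F, y4=F, y5=T

Set y1 = False and propagate.
Set y2 = True and propagate.
  then y5 is forced to True.
  then y3 is forced to False.
  then y4 is forced to False.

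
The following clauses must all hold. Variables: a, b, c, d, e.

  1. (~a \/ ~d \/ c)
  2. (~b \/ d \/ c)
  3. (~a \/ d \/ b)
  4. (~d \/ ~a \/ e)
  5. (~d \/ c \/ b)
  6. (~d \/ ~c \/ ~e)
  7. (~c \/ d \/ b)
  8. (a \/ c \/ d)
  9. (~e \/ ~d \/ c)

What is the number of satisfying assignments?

7

Satisfying assignments:
  a=F b=F c=T d=T e=F
  a=F b=T c=F d=T e=F
  a=F b=T c=T d=F e=F
  a=F b=T c=T d=F e=T
  a=F b=T c=T d=T e=F
  a=T b=T c=T d=F e=F
  a=T b=T c=T d=F e=T
That's 7 in total.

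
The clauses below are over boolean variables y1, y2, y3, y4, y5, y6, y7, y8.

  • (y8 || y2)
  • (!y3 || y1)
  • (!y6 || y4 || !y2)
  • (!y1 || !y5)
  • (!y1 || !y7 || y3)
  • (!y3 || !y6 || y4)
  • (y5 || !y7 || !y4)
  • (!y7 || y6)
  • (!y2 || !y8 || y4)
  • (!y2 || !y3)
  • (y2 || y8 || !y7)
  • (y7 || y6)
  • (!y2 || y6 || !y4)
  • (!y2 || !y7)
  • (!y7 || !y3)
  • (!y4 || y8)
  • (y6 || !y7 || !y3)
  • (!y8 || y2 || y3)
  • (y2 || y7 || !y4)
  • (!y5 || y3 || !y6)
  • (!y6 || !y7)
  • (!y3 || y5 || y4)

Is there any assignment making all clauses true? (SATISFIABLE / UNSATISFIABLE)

Try y1 = True.
  then y5 is forced to False.
For the remaining variables, y2 = True, y3 = False, y4 = True, y6 = True, y7 = False, y8 = True works.
So y1 = True, y2 = True, y3 = False, y4 = True, y5 = False, y6 = True, y7 = False, y8 = True is a satisfying assignment.

SATISFIABLE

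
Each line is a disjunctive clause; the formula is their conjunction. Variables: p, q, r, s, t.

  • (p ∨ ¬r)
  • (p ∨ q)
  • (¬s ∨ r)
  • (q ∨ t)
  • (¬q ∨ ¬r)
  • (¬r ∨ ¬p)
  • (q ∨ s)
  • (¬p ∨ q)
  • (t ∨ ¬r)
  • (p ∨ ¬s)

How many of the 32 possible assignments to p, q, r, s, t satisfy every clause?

Satisfying assignments:
  p=0 q=1 r=0 s=0 t=0
  p=0 q=1 r=0 s=0 t=1
  p=1 q=1 r=0 s=0 t=0
  p=1 q=1 r=0 s=0 t=1
Count: 4.

4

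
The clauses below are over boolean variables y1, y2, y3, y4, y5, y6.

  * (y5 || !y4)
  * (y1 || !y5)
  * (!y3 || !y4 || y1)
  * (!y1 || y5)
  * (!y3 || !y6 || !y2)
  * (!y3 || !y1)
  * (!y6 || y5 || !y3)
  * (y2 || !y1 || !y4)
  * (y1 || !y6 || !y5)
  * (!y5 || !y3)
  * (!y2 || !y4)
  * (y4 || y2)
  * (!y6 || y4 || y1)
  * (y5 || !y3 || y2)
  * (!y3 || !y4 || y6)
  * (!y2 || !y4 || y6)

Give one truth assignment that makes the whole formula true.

y1=False, y2=True, y3=True, y4=False, y5=False, y6=False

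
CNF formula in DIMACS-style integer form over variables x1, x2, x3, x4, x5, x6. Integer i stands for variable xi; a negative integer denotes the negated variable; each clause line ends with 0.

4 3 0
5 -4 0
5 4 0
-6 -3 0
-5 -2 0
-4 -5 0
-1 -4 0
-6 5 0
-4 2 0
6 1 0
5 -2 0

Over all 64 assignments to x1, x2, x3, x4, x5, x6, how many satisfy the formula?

1

Satisfying assignments:
  x1=1 x2=0 x3=1 x4=0 x5=1 x6=0
That's 1 in total.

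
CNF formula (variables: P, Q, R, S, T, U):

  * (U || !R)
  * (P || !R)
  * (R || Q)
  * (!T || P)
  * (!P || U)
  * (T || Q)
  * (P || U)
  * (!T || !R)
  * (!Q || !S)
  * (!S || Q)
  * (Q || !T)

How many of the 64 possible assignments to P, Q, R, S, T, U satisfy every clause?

4

The models are:
  P=0 Q=1 R=0 S=0 T=0 U=1
  P=1 Q=1 R=0 S=0 T=0 U=1
  P=1 Q=1 R=0 S=0 T=1 U=1
  P=1 Q=1 R=1 S=0 T=0 U=1
Count: 4.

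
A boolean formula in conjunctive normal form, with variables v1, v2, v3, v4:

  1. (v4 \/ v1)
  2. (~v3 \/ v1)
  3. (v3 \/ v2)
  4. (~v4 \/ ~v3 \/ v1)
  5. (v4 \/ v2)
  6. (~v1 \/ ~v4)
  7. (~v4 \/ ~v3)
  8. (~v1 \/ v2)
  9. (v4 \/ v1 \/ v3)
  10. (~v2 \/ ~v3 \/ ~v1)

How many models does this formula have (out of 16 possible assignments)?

The models are:
  v1=0 v2=1 v3=0 v4=1
  v1=1 v2=1 v3=0 v4=0
Count: 2.

2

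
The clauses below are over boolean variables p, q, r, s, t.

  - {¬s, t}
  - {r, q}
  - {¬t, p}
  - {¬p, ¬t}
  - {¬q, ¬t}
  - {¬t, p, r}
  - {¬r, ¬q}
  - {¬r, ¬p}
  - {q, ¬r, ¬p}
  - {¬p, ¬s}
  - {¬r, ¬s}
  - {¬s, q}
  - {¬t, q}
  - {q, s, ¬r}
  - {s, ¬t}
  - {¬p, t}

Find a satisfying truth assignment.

p=False, q=True, r=False, s=False, t=False

Check each clause:
  1. {t, ¬s} — ¬s is true.
  2. {r, q} — q is true.
  3. {p, ¬t} — ¬t is true.
  4. {¬t, ¬p} — ¬t is true.
  5. {¬q, ¬t} — ¬t is true.
  6. {¬t, p, r} — ¬t is true.
  7. {¬q, ¬r} — ¬r is true.
  8. {¬p, ¬r} — ¬r is true.
  9. {q, ¬p, ¬r} — q is true.
  10. {¬p, ¬s} — ¬s is true.
  11. {¬s, ¬r} — ¬s is true.
  12. {¬s, q} — q is true.
  13. {q, ¬t} — q is true.
  14. {q, s, ¬r} — q is true.
  15. {¬t, s} — ¬t is true.
  16. {t, ¬p} — ¬p is true.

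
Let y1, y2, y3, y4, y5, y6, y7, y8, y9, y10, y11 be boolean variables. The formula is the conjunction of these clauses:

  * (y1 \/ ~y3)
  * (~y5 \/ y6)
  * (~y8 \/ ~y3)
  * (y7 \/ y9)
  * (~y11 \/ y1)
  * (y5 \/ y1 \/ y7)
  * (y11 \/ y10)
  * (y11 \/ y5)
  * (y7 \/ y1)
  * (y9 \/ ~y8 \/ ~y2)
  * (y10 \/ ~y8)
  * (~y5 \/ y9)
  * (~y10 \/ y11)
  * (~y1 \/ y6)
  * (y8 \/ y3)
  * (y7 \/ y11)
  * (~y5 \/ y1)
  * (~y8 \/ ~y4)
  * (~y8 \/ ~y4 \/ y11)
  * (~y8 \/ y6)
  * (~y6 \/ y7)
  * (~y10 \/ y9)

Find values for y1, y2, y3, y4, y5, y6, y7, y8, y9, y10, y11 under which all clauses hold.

y1=True, y2=True, y3=False, y4=False, y5=False, y6=True, y7=True, y8=True, y9=True, y10=True, y11=True

y4 occurs only negated in the remaining clauses — set y4 = False.
y7 occurs only positively in the remaining clauses — set y7 = True.
Branch on y1: take y1 = True.
  then y6 is forced to True.
Try y2 = True.
For the remaining variables, y3 = False, y5 = False, y8 = True, y9 = True, y10 = True, y11 = True works.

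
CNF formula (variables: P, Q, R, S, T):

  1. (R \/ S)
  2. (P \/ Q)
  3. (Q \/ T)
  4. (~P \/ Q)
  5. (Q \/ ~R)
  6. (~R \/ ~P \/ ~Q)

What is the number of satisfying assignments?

Split on Q, then P.
  Q=T, P=T: remaining (R,S,T) ∈ {(F,T,F); (F,T,T)} — 2.
  Q=T, P=F: T free; 3 ways for (R,S) × 2^1 = 6.
  Q=F, P=T: a clause becomes empty — 0.
  Q=F, P=F: a clause becomes empty — 0.
Total: 2 + 6 + 0 + 0 = 8.

8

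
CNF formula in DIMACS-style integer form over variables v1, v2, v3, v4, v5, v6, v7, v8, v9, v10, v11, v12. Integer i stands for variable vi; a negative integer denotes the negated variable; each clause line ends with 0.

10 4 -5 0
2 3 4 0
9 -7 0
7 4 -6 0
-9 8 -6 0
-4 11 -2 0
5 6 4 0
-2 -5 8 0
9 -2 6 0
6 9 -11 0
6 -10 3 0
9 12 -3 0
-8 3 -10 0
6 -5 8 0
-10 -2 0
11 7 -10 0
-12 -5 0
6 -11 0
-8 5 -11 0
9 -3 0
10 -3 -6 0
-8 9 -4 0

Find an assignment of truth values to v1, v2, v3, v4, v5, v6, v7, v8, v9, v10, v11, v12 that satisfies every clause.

v1=True, v2=False, v3=True, v4=False, v5=False, v6=True, v7=True, v8=True, v9=True, v10=True, v11=False, v12=False

Check each clause:
  1. (v4 || !v5 || v10) — v10 is true.
  2. (v2 || v4 || v3) — v3 is true.
  3. (v9 || !v7) — v9 is true.
  4. (v7 || !v6 || v4) — v7 is true.
  5. (!v6 || v8 || !v9) — v8 is true.
  6. (!v4 || v11 || !v2) — !v4 is true.
  7. (v4 || v6 || v5) — v6 is true.
  8. (!v2 || v8 || !v5) — v8 is true.
  9. (!v2 || v9 || v6) — v9 is true.
  10. (!v11 || v6 || v9) — v9 is true.
  11. (!v10 || v3 || v6) — v3 is true.
  12. (v9 || v12 || !v3) — v9 is true.
  13. (!v8 || v3 || !v10) — v3 is true.
  14. (v6 || !v5 || v8) — v8 is true.
  15. (!v2 || !v10) — !v2 is true.
  16. (!v10 || v11 || v7) — v7 is true.
  17. (!v12 || !v5) — !v5 is true.
  18. (v6 || !v11) — !v11 is true.
  19. (v5 || !v11 || !v8) — !v11 is true.
  20. (v9 || !v3) — v9 is true.
  21. (!v6 || v10 || !v3) — v10 is true.
  22. (!v8 || !v4 || v9) — v9 is true.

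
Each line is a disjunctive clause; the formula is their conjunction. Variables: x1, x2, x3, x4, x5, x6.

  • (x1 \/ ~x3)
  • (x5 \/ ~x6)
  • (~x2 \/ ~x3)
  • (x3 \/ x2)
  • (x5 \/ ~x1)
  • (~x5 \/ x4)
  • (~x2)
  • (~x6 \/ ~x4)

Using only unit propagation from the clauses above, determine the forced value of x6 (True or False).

False

(~x2) stands alone — x2 = False.
(x2 \/ x3) with x2 = False leaves only x3, so x3 = True.
(x1 \/ ~x3) with x3 = True leaves only x1, so x1 = True.
(~x1 \/ x5) with x1 = True leaves only x5, so x5 = True.
From (~x5 \/ x4) and x5 = True: x4 = True.
(~x6 \/ ~x4) with x4 = True leaves only ~x6, so x6 = False.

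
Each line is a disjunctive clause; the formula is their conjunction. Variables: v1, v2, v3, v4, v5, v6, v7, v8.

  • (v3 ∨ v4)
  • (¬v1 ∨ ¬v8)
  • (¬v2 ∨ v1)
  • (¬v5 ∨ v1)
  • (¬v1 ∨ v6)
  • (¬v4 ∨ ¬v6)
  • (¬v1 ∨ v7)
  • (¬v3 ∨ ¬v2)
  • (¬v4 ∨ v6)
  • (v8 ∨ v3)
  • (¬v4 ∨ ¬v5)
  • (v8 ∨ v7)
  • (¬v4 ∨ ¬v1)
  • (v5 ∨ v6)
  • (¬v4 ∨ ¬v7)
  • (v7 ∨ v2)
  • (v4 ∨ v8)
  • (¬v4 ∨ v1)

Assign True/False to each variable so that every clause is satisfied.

Try v1 = False.
  then v2 is forced to False.
  then v5 is forced to False.
  then v6 is forced to True.
  then v4 is forced to False.
  then v3 is forced to True.
  then v7 is forced to True.
  then v8 is forced to True.

v1=False, v2=False, v3=True, v4=False, v5=False, v6=True, v7=True, v8=True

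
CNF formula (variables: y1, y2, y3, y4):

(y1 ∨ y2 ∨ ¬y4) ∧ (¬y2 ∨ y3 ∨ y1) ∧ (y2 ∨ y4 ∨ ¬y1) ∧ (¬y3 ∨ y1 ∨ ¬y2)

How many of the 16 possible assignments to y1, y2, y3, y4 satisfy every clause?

8

Split on y1, then y2.
  y1=1, y2=1: remaining (y3,y4) ∈ {(0,0); (0,1); (1,0); (1,1)} — 4.
  y1=1, y2=0: remaining (y3,y4) ∈ {(0,1); (1,1)} — 2.
  y1=0, y2=1: a clause becomes empty — 0.
  y1=0, y2=0: remaining (y3,y4) ∈ {(0,0); (1,0)} — 2.
Total: 4 + 2 + 0 + 2 = 8.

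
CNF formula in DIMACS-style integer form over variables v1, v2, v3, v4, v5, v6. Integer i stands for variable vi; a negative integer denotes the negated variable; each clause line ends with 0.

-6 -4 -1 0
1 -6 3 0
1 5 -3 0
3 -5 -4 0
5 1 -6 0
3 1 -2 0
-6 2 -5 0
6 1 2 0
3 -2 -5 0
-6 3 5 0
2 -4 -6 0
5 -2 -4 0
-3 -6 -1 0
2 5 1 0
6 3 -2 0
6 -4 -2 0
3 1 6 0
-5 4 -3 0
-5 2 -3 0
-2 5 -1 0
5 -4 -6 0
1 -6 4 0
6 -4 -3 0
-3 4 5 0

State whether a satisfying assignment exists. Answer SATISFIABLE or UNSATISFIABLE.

SATISFIABLE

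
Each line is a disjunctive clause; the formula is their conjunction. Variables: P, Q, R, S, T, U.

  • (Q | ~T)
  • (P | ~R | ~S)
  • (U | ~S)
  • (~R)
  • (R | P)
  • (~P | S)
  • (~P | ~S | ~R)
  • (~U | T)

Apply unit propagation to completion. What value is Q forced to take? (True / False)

True

(~R) is a unit clause: R = False.
(R | P): since R = False, the clause reduces to (P). P = True.
From (~P | S) and P = True: S = True.
In (~S | U), ~S is now false; U must hold, so U = True.
(T | ~U): since U = True, the clause reduces to (T). T = True.
In (Q | ~T), ~T is now false; Q must hold, so Q = True.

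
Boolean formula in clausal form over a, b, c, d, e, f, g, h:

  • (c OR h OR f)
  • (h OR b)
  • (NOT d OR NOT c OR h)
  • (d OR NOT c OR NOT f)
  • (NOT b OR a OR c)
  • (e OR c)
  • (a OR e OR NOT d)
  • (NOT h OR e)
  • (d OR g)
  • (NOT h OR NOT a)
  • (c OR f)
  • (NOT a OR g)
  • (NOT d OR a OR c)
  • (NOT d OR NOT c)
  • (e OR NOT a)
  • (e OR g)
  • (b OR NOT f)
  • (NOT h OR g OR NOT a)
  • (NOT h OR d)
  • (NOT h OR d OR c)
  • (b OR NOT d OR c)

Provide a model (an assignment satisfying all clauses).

a=True  b=True  c=False  d=False  e=True  f=True  g=True  h=False

Check each clause:
  1. (c OR h OR f) — f is true.
  2. (b OR h) — b is true.
  3. (h OR NOT c OR NOT d) — NOT d is true.
  4. (NOT f OR NOT c OR d) — NOT c is true.
  5. (NOT b OR a OR c) — a is true.
  6. (e OR c) — e is true.
  7. (NOT d OR a OR e) — a is true.
  8. (e OR NOT h) — NOT h is true.
  9. (d OR g) — g is true.
  10. (NOT h OR NOT a) — NOT h is true.
  11. (c OR f) — f is true.
  12. (NOT a OR g) — g is true.
  13. (c OR a OR NOT d) — a is true.
  14. (NOT d OR NOT c) — NOT d is true.
  15. (NOT a OR e) — e is true.
  16. (e OR g) — e is true.
  17. (NOT f OR b) — b is true.
  18. (NOT h OR g OR NOT a) — NOT h is true.
  19. (NOT h OR d) — NOT h is true.
  20. (d OR c OR NOT h) — NOT h is true.
  21. (NOT d OR b OR c) — b is true.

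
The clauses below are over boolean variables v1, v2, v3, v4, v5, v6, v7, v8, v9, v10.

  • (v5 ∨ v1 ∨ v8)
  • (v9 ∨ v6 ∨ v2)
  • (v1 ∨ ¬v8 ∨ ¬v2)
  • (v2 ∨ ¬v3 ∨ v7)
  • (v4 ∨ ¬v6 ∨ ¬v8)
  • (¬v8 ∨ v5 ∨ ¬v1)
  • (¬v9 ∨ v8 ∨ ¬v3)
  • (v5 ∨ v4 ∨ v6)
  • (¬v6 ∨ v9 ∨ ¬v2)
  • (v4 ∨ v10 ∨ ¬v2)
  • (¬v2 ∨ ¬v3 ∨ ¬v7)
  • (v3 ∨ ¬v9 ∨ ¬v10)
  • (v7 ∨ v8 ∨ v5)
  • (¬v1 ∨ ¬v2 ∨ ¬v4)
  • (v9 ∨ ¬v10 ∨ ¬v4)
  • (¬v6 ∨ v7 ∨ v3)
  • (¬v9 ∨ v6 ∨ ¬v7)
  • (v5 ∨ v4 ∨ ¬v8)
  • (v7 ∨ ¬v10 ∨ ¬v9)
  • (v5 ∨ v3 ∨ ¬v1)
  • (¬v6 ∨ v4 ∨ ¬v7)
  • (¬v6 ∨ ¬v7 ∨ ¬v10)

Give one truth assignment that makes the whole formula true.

Pure literal: v5 appears only positively; assign v5 = True.
Branch on v1: take v1 = True.
Branch on v2: take v2 = True.
  then v4 is forced to False.
  then v10 is forced to True.
The remaining clauses are satisfied by v3 = False, v6 = False, v7 = True, v8 = True, v9 = False.

v1=T  v2=T  v3=F  v4=F  v5=T  v6=F  v7=T  v8=T  v9=F  v10=T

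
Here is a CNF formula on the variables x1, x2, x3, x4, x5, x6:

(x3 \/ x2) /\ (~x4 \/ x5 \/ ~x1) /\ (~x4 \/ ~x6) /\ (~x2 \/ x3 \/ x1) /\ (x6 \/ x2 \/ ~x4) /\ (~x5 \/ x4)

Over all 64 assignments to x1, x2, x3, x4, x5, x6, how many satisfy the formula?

Case analysis on x4 and x2:
  x4=T, x2=T: remaining (x1,x3,x5,x6) ∈ {(F,T,F,F); (F,T,T,F); (T,F,T,F); (T,T,T,F)} — 4.
  x4=T, x2=F: a clause becomes empty — 0.
  x4=F, x2=T: x6 free; 3 ways for (x1,x3,x5) × 2^1 = 6.
  x4=F, x2=F: remaining (x1,x3,x5,x6) ∈ {(F,T,F,F); (F,T,F,T); (T,T,F,F); (T,T,F,T)} — 4.
Total: 4 + 0 + 6 + 4 = 14.

14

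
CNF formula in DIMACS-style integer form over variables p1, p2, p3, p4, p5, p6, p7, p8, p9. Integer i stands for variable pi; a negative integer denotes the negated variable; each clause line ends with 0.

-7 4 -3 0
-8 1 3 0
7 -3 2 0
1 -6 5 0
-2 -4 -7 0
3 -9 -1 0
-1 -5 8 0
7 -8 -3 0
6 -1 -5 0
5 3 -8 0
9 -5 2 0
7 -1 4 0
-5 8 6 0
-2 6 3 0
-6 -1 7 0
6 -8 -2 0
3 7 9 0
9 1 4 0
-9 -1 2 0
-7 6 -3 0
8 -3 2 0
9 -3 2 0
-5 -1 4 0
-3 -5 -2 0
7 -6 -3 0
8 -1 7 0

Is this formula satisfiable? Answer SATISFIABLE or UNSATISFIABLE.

Try p1 = True.
Branch on p2: take p2 = False.
  then p9 is forced to False.
  then p5 is forced to False.
  then p3 is forced to False.
  then p8 is forced to False.
  then p7 is forced to True.
p4, p6 are now unconstrained; take p4 = True, p6 = False.
So p1 = T, p2 = F, p3 = F, p4 = T, p5 = F, p6 = F, p7 = T, p8 = F, p9 = F is a satisfying assignment.

SATISFIABLE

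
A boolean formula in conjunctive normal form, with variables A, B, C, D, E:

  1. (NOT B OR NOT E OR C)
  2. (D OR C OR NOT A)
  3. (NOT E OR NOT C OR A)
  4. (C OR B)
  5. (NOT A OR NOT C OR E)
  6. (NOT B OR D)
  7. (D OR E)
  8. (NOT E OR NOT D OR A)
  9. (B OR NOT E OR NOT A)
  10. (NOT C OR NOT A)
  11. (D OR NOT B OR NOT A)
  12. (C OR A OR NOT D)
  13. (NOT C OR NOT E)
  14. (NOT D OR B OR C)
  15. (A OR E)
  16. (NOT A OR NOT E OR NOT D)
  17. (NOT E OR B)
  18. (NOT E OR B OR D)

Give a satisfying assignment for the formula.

A=True, B=True, C=False, D=True, E=False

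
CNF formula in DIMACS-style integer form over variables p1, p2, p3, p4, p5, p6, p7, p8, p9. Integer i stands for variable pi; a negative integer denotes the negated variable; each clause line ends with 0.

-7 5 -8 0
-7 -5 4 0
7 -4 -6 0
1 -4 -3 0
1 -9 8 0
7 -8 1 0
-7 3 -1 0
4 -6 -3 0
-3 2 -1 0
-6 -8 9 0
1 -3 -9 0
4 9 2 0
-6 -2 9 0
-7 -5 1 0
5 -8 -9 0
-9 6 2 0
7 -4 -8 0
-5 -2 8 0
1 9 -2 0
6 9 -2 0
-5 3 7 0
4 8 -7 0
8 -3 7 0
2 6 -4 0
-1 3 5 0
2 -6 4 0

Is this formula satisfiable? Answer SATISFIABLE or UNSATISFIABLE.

SATISFIABLE

Set p1 = True and propagate.
Branch on p2: take p2 = True.
The remaining clauses are satisfied by p3 = True, p4 = False, p5 = True, p6 = False, p7 = False, p8 = True, p9 = True.
So p1=1  p2=1  p3=1  p4=0  p5=1  p6=0  p7=0  p8=1  p9=1 is a satisfying assignment.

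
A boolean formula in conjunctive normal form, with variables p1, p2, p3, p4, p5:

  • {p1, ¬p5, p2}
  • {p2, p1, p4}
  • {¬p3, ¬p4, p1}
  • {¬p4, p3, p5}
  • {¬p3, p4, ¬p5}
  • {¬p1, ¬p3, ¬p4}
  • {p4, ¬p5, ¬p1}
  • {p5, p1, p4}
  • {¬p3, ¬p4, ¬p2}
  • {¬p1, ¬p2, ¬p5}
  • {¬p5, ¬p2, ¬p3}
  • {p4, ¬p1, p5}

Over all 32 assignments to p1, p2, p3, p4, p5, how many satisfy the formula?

The models are:
  p1=0 p2=1 p3=0 p4=0 p5=1
  p1=0 p2=1 p3=0 p4=1 p5=1
  p1=1 p2=0 p3=0 p4=1 p5=1
Count: 3.

3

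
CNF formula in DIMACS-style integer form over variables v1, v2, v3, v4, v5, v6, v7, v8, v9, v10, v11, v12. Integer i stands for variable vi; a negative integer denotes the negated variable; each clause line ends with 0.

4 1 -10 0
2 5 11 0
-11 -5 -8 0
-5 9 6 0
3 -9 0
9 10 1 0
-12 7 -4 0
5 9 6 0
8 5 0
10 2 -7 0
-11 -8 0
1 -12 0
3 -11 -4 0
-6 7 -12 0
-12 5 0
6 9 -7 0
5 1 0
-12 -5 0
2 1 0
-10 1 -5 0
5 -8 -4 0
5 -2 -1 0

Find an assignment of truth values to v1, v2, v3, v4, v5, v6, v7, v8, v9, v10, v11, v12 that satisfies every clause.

v1=1, v2=1, v3=1, v4=1, v5=1, v6=1, v7=0, v8=1, v9=0, v10=1, v11=0, v12=0

v3 occurs only positively in the remaining clauses — set v3 = True.
v12 occurs only negated in the remaining clauses — set v12 = False.
Branch on v1: take v1 = True.
For the remaining variables, v2 = True, v4 = True, v5 = True, v6 = True, v7 = False, v8 = True, v9 = False, v10 = True, v11 = False works.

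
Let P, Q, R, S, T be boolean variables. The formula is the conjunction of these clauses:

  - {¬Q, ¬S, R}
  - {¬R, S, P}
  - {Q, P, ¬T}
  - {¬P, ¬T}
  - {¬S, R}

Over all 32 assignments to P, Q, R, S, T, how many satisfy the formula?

12

Case analysis on P and R:
  P=T, R=T: remaining (Q,S,T) ∈ {(F,F,F); (F,T,F); (T,F,F); (T,T,F)} — 4.
  P=T, R=F: remaining (Q,S,T) ∈ {(F,F,F); (T,F,F)} — 2.
  P=F, R=T: remaining (Q,S,T) ∈ {(F,T,F); (T,T,F); (T,T,T)} — 3.
  P=F, R=F: remaining (Q,S,T) ∈ {(F,F,F); (T,F,F); (T,F,T)} — 3.
Total: 4 + 2 + 3 + 3 = 12.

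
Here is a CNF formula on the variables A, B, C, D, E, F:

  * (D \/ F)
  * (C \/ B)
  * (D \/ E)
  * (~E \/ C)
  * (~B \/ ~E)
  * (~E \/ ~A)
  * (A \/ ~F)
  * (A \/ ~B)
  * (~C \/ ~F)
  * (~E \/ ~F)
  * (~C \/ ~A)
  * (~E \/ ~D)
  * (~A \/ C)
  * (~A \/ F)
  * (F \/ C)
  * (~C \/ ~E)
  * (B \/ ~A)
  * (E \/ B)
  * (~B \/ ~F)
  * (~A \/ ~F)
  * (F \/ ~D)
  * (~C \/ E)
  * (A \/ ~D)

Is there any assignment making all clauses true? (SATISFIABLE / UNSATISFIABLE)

UNSATISFIABLE

A = True:
  propagation gives E=False, D=True, C=False; an empty clause results — contradiction.
A = False:
  propagation gives F=False, D=True; an empty clause results — contradiction.
Every branch closes, so no satisfying assignment exists.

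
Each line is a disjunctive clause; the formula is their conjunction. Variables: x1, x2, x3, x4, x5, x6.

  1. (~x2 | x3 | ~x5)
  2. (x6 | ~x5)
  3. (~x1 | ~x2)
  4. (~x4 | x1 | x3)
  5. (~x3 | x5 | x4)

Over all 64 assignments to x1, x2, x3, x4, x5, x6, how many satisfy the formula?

23

Split on x3, then x5.
  x3=T, x5=T: x4 free; 3 ways for (x1,x2,x6) × 2^1 = 6.
  x3=T, x5=F: x6 free; 3 ways for (x1,x2,x4) × 2^1 = 6.
  x3=F, x5=T: remaining (x1,x2,x4,x6) ∈ {(F,F,F,T); (T,F,F,T); (T,F,T,T)} — 3.
  x3=F, x5=F: x6 free; 4 ways for (x1,x2,x4) × 2^1 = 8.
Total: 6 + 6 + 3 + 8 = 23.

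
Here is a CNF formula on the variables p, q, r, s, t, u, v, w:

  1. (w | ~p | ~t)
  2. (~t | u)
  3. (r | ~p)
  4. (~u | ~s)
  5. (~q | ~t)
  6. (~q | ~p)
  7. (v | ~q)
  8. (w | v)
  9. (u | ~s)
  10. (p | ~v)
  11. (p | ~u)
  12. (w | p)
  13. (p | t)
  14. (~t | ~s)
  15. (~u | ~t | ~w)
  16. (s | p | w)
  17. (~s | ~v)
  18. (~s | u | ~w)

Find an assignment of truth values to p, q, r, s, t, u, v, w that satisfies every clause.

p=1, q=0, r=1, s=0, t=0, u=1, v=1, w=1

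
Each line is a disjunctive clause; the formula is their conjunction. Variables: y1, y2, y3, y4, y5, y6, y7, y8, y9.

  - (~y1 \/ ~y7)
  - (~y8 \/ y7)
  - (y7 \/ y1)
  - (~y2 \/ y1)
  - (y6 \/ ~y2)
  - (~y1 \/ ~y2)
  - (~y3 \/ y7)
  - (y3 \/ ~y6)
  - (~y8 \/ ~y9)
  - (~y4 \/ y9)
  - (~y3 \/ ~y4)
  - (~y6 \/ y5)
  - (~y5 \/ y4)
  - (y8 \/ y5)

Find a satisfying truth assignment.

y1 = 0, y2 = 0, y3 = 0, y4 = 0, y5 = 0, y6 = 0, y7 = 1, y8 = 1, y9 = 0

Check each clause:
  1. (~y1 \/ ~y7) — ~y1 is true.
  2. (~y8 \/ y7) — y7 is true.
  3. (y7 \/ y1) — y7 is true.
  4. (~y2 \/ y1) — ~y2 is true.
  5. (~y2 \/ y6) — ~y2 is true.
  6. (~y1 \/ ~y2) — ~y1 is true.
  7. (y7 \/ ~y3) — ~y3 is true.
  8. (~y6 \/ y3) — ~y6 is true.
  9. (~y8 \/ ~y9) — ~y9 is true.
  10. (~y4 \/ y9) — ~y4 is true.
  11. (~y3 \/ ~y4) — ~y4 is true.
  12. (y5 \/ ~y6) — ~y6 is true.
  13. (y4 \/ ~y5) — ~y5 is true.
  14. (y5 \/ y8) — y8 is true.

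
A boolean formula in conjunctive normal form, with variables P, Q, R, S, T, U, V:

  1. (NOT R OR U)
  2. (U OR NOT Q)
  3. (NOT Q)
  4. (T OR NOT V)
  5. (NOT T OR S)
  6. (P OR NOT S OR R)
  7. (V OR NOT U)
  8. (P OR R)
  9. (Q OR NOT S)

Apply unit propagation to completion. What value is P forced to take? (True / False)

True

(NOT Q) is a unit clause: Q = False.
From (NOT S OR Q) and Q = False: S = False.
(NOT T OR S) with S = False leaves only NOT T, so T = False.
From (T OR NOT V) and T = False: V = False.
(V OR NOT U) with V = False leaves only NOT U, so U = False.
(NOT R OR U) with U = False leaves only NOT R, so R = False.
In (R OR P), R is now false; P must hold, so P = True.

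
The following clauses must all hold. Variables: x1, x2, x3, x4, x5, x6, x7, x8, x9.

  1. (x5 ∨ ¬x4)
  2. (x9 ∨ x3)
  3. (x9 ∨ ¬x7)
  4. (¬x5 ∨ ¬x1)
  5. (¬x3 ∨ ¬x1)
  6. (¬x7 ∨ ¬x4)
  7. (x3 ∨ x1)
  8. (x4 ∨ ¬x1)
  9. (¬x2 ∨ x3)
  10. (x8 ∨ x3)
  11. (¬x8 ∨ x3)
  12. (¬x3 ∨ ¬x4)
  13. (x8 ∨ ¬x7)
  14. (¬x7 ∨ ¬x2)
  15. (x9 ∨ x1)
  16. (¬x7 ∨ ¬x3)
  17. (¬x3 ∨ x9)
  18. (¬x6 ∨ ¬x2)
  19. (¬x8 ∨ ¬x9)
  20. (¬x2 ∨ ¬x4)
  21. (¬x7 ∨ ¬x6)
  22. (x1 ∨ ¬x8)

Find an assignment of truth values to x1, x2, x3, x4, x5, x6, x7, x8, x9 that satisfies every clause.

x1=F, x2=T, x3=T, x4=F, x5=F, x6=F, x7=F, x8=F, x9=T

Check each clause:
  1. (¬x4 ∨ x5) — ¬x4 is true.
  2. (x9 ∨ x3) — x9 is true.
  3. (x9 ∨ ¬x7) — ¬x7 is true.
  4. (¬x1 ∨ ¬x5) — ¬x5 is true.
  5. (¬x1 ∨ ¬x3) — ¬x1 is true.
  6. (¬x4 ∨ ¬x7) — ¬x7 is true.
  7. (x3 ∨ x1) — x3 is true.
  8. (x4 ∨ ¬x1) — ¬x1 is true.
  9. (x3 ∨ ¬x2) — x3 is true.
  10. (x8 ∨ x3) — x3 is true.
  11. (¬x8 ∨ x3) — ¬x8 is true.
  12. (¬x3 ∨ ¬x4) — ¬x4 is true.
  13. (¬x7 ∨ x8) — ¬x7 is true.
  14. (¬x2 ∨ ¬x7) — ¬x7 is true.
  15. (x1 ∨ x9) — x9 is true.
  16. (¬x3 ∨ ¬x7) — ¬x7 is true.
  17. (x9 ∨ ¬x3) — x9 is true.
  18. (¬x6 ∨ ¬x2) — ¬x6 is true.
  19. (¬x8 ∨ ¬x9) — ¬x8 is true.
  20. (¬x2 ∨ ¬x4) — ¬x4 is true.
  21. (¬x6 ∨ ¬x7) — ¬x7 is true.
  22. (x1 ∨ ¬x8) — ¬x8 is true.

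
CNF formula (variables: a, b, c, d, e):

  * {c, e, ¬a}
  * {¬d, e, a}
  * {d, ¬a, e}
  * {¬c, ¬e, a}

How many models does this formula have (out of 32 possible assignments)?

Case analysis on a and e:
  a=1, e=1: b, c, d free → 2^3 = 8.
  a=1, e=0: remaining (b,c,d) ∈ {(0,1,1); (1,1,1)} — 2.
  a=0, e=1: remaining (b,c,d) ∈ {(0,0,0); (0,0,1); (1,0,0); (1,0,1)} — 4.
  a=0, e=0: remaining (b,c,d) ∈ {(0,0,0); (0,1,0); (1,0,0); (1,1,0)} — 4.
Total: 8 + 2 + 4 + 4 = 18.

18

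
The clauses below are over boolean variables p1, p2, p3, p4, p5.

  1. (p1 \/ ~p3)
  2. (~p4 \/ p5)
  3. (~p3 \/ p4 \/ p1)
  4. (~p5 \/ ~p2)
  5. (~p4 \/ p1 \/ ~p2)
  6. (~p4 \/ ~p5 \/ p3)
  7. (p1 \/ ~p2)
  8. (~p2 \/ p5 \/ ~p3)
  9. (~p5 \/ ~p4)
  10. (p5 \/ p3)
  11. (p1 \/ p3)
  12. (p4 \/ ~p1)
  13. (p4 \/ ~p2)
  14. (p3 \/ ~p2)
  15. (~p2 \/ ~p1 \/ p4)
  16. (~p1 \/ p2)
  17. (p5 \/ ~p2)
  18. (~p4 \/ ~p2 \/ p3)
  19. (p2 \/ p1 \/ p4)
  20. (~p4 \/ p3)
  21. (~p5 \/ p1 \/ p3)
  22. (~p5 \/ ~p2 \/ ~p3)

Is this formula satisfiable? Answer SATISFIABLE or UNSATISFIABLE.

p2 = True:
  propagation gives p5=False; an empty clause results — contradiction.
p2 = False:
  propagation gives p1=False, p3=False; an empty clause results — contradiction.
Every branch closes, so no satisfying assignment exists.

UNSATISFIABLE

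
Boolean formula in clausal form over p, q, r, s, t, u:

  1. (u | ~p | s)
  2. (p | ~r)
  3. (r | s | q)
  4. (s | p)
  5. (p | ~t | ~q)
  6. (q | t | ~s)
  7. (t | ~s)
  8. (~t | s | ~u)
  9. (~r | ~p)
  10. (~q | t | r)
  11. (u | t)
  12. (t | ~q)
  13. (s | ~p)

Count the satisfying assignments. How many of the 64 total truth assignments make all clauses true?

Satisfying assignments:
  p=0 q=0 r=0 s=1 t=1 u=0
  p=0 q=0 r=0 s=1 t=1 u=1
  p=1 q=0 r=0 s=1 t=1 u=0
  p=1 q=0 r=0 s=1 t=1 u=1
  p=1 q=1 r=0 s=1 t=1 u=0
  p=1 q=1 r=0 s=1 t=1 u=1
That's 6 in total.

6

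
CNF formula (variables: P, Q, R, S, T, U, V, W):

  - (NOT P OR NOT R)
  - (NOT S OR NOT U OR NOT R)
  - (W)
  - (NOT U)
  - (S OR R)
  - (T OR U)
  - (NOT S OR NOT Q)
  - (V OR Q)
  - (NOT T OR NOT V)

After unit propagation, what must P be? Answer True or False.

Unit clause (W) sets W = True.
Unit clause (NOT U) sets U = False.
From (T OR U) and U = False: T = True.
In (NOT V OR NOT T), NOT T is now false; NOT V must hold, so V = False.
From (V OR Q) and V = False: Q = True.
(NOT S OR NOT Q) with Q = True leaves only NOT S, so S = False.
In (R OR S), S is now false; R must hold, so R = True.
(NOT R OR NOT P) with R = True leaves only NOT P, so P = False.

False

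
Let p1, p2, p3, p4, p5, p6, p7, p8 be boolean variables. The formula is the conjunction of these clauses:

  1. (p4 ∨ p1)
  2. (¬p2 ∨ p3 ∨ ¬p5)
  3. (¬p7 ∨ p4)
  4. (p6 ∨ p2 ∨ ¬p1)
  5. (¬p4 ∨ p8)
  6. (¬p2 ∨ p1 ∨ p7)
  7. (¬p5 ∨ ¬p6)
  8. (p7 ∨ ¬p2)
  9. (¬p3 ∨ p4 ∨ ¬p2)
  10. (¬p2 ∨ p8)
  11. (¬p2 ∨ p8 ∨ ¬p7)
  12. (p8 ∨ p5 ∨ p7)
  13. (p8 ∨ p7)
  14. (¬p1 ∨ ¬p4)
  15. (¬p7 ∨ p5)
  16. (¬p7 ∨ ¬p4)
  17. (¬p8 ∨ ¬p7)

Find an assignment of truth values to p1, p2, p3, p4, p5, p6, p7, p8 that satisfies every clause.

Try p1 = False.
  then p4 is forced to True.
  then p8 is forced to True.
  then p7 is forced to False.
  then p2 is forced to False.
Set p5 = False and propagate.
p3, p6 are now unconstrained; take p3 = False, p6 = True.

p1=False, p2=False, p3=False, p4=True, p5=False, p6=True, p7=False, p8=True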